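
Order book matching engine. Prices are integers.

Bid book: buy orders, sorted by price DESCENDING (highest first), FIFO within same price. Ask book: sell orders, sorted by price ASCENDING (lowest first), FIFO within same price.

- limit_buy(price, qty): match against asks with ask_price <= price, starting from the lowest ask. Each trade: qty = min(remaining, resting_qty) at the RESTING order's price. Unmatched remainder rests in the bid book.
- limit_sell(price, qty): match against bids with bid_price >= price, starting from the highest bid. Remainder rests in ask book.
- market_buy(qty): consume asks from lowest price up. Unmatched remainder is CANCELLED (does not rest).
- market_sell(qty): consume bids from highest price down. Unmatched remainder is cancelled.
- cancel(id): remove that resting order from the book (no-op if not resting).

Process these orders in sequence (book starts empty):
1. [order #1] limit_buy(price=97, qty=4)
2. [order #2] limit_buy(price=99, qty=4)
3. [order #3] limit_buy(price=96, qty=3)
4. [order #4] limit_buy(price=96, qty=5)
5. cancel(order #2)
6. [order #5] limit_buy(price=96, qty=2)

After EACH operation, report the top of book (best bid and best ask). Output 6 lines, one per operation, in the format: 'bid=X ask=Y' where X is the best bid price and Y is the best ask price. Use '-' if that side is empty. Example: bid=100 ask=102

Answer: bid=97 ask=-
bid=99 ask=-
bid=99 ask=-
bid=99 ask=-
bid=97 ask=-
bid=97 ask=-

Derivation:
After op 1 [order #1] limit_buy(price=97, qty=4): fills=none; bids=[#1:4@97] asks=[-]
After op 2 [order #2] limit_buy(price=99, qty=4): fills=none; bids=[#2:4@99 #1:4@97] asks=[-]
After op 3 [order #3] limit_buy(price=96, qty=3): fills=none; bids=[#2:4@99 #1:4@97 #3:3@96] asks=[-]
After op 4 [order #4] limit_buy(price=96, qty=5): fills=none; bids=[#2:4@99 #1:4@97 #3:3@96 #4:5@96] asks=[-]
After op 5 cancel(order #2): fills=none; bids=[#1:4@97 #3:3@96 #4:5@96] asks=[-]
After op 6 [order #5] limit_buy(price=96, qty=2): fills=none; bids=[#1:4@97 #3:3@96 #4:5@96 #5:2@96] asks=[-]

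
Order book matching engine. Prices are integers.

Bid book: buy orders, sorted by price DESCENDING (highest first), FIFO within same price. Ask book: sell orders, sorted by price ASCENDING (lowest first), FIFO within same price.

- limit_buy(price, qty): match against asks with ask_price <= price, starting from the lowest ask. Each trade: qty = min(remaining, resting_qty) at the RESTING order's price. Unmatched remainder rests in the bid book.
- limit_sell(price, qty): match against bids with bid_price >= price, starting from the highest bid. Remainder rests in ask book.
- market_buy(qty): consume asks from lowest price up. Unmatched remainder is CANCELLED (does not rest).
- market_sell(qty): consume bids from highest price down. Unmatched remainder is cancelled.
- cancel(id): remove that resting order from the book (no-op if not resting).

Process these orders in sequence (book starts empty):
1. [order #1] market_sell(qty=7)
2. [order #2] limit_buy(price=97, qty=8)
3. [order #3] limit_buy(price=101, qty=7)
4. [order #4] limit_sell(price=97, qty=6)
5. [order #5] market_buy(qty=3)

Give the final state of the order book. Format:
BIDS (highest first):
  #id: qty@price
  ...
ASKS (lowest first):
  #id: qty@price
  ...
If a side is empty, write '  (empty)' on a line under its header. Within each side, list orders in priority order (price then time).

Answer: BIDS (highest first):
  #3: 1@101
  #2: 8@97
ASKS (lowest first):
  (empty)

Derivation:
After op 1 [order #1] market_sell(qty=7): fills=none; bids=[-] asks=[-]
After op 2 [order #2] limit_buy(price=97, qty=8): fills=none; bids=[#2:8@97] asks=[-]
After op 3 [order #3] limit_buy(price=101, qty=7): fills=none; bids=[#3:7@101 #2:8@97] asks=[-]
After op 4 [order #4] limit_sell(price=97, qty=6): fills=#3x#4:6@101; bids=[#3:1@101 #2:8@97] asks=[-]
After op 5 [order #5] market_buy(qty=3): fills=none; bids=[#3:1@101 #2:8@97] asks=[-]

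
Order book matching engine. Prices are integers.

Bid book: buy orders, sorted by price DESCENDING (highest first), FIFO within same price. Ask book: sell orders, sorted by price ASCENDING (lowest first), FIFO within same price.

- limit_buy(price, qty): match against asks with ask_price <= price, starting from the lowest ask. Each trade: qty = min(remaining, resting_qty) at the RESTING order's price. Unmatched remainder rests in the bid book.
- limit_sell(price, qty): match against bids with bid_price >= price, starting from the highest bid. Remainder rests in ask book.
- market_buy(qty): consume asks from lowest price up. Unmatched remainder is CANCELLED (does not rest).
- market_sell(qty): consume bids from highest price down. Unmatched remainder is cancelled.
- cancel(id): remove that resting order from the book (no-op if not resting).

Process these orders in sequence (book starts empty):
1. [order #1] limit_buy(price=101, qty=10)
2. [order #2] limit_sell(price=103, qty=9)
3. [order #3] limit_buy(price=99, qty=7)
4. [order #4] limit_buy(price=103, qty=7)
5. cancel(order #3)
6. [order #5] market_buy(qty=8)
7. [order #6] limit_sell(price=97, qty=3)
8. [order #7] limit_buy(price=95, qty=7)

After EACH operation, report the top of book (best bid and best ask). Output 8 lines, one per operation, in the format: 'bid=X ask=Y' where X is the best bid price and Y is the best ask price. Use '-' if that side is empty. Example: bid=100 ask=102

After op 1 [order #1] limit_buy(price=101, qty=10): fills=none; bids=[#1:10@101] asks=[-]
After op 2 [order #2] limit_sell(price=103, qty=9): fills=none; bids=[#1:10@101] asks=[#2:9@103]
After op 3 [order #3] limit_buy(price=99, qty=7): fills=none; bids=[#1:10@101 #3:7@99] asks=[#2:9@103]
After op 4 [order #4] limit_buy(price=103, qty=7): fills=#4x#2:7@103; bids=[#1:10@101 #3:7@99] asks=[#2:2@103]
After op 5 cancel(order #3): fills=none; bids=[#1:10@101] asks=[#2:2@103]
After op 6 [order #5] market_buy(qty=8): fills=#5x#2:2@103; bids=[#1:10@101] asks=[-]
After op 7 [order #6] limit_sell(price=97, qty=3): fills=#1x#6:3@101; bids=[#1:7@101] asks=[-]
After op 8 [order #7] limit_buy(price=95, qty=7): fills=none; bids=[#1:7@101 #7:7@95] asks=[-]

Answer: bid=101 ask=-
bid=101 ask=103
bid=101 ask=103
bid=101 ask=103
bid=101 ask=103
bid=101 ask=-
bid=101 ask=-
bid=101 ask=-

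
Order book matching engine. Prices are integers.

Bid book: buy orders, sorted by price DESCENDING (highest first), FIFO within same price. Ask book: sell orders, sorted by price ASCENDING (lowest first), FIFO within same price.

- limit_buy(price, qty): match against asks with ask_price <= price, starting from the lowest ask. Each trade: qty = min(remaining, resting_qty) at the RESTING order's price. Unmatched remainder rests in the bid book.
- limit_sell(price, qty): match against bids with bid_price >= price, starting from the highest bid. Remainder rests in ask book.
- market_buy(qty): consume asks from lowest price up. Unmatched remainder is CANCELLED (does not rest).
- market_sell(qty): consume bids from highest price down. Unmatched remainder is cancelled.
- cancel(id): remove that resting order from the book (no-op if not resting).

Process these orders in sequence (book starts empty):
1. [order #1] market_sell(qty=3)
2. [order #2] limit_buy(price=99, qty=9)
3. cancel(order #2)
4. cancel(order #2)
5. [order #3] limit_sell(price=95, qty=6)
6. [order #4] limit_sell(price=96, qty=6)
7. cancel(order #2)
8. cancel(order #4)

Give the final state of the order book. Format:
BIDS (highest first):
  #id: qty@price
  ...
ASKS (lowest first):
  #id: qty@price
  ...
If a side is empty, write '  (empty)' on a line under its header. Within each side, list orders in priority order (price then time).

Answer: BIDS (highest first):
  (empty)
ASKS (lowest first):
  #3: 6@95

Derivation:
After op 1 [order #1] market_sell(qty=3): fills=none; bids=[-] asks=[-]
After op 2 [order #2] limit_buy(price=99, qty=9): fills=none; bids=[#2:9@99] asks=[-]
After op 3 cancel(order #2): fills=none; bids=[-] asks=[-]
After op 4 cancel(order #2): fills=none; bids=[-] asks=[-]
After op 5 [order #3] limit_sell(price=95, qty=6): fills=none; bids=[-] asks=[#3:6@95]
After op 6 [order #4] limit_sell(price=96, qty=6): fills=none; bids=[-] asks=[#3:6@95 #4:6@96]
After op 7 cancel(order #2): fills=none; bids=[-] asks=[#3:6@95 #4:6@96]
After op 8 cancel(order #4): fills=none; bids=[-] asks=[#3:6@95]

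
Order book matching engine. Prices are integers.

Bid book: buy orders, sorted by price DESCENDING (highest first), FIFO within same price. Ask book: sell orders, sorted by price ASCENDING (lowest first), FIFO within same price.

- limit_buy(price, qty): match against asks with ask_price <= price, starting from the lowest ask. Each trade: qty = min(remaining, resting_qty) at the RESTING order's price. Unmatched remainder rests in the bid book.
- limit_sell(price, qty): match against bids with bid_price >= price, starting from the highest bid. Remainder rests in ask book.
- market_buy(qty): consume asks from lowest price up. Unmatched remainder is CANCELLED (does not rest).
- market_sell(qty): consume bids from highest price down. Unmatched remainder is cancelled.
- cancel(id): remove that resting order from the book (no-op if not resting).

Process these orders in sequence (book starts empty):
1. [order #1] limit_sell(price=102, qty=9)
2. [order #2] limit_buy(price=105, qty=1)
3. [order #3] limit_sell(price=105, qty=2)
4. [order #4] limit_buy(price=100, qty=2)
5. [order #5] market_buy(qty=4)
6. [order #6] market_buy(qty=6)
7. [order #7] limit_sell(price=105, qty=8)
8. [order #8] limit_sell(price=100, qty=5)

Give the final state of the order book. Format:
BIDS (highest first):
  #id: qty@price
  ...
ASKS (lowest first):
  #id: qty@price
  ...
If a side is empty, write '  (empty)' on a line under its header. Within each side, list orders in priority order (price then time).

After op 1 [order #1] limit_sell(price=102, qty=9): fills=none; bids=[-] asks=[#1:9@102]
After op 2 [order #2] limit_buy(price=105, qty=1): fills=#2x#1:1@102; bids=[-] asks=[#1:8@102]
After op 3 [order #3] limit_sell(price=105, qty=2): fills=none; bids=[-] asks=[#1:8@102 #3:2@105]
After op 4 [order #4] limit_buy(price=100, qty=2): fills=none; bids=[#4:2@100] asks=[#1:8@102 #3:2@105]
After op 5 [order #5] market_buy(qty=4): fills=#5x#1:4@102; bids=[#4:2@100] asks=[#1:4@102 #3:2@105]
After op 6 [order #6] market_buy(qty=6): fills=#6x#1:4@102 #6x#3:2@105; bids=[#4:2@100] asks=[-]
After op 7 [order #7] limit_sell(price=105, qty=8): fills=none; bids=[#4:2@100] asks=[#7:8@105]
After op 8 [order #8] limit_sell(price=100, qty=5): fills=#4x#8:2@100; bids=[-] asks=[#8:3@100 #7:8@105]

Answer: BIDS (highest first):
  (empty)
ASKS (lowest first):
  #8: 3@100
  #7: 8@105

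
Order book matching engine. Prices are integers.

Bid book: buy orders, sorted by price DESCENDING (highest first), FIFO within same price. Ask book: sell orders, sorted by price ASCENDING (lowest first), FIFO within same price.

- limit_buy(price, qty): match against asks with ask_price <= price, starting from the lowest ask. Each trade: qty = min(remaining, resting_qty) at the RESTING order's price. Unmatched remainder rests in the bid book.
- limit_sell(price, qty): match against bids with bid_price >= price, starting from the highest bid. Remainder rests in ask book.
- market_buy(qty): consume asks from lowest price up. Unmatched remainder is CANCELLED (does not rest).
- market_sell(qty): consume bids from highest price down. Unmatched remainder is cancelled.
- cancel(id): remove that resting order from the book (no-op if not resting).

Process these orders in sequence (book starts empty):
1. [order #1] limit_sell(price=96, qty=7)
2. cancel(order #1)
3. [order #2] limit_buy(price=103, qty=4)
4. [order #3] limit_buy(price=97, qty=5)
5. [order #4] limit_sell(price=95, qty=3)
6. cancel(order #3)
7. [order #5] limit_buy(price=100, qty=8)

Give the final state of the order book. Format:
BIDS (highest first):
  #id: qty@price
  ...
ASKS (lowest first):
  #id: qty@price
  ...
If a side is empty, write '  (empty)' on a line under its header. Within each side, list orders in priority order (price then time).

Answer: BIDS (highest first):
  #2: 1@103
  #5: 8@100
ASKS (lowest first):
  (empty)

Derivation:
After op 1 [order #1] limit_sell(price=96, qty=7): fills=none; bids=[-] asks=[#1:7@96]
After op 2 cancel(order #1): fills=none; bids=[-] asks=[-]
After op 3 [order #2] limit_buy(price=103, qty=4): fills=none; bids=[#2:4@103] asks=[-]
After op 4 [order #3] limit_buy(price=97, qty=5): fills=none; bids=[#2:4@103 #3:5@97] asks=[-]
After op 5 [order #4] limit_sell(price=95, qty=3): fills=#2x#4:3@103; bids=[#2:1@103 #3:5@97] asks=[-]
After op 6 cancel(order #3): fills=none; bids=[#2:1@103] asks=[-]
After op 7 [order #5] limit_buy(price=100, qty=8): fills=none; bids=[#2:1@103 #5:8@100] asks=[-]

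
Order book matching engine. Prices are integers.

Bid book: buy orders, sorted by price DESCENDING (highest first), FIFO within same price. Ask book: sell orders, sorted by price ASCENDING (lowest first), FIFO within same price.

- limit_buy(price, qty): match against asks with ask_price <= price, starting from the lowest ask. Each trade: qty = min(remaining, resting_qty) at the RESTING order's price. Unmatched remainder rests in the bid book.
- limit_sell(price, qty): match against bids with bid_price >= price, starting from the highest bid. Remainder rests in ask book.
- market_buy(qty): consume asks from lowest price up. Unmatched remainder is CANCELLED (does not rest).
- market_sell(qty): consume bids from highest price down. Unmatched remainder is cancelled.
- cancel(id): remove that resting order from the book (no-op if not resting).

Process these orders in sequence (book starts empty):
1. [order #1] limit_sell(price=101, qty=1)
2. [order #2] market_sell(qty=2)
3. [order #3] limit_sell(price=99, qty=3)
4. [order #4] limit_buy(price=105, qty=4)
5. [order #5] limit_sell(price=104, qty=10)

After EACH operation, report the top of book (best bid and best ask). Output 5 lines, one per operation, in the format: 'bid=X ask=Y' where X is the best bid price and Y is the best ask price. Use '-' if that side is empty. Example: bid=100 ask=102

After op 1 [order #1] limit_sell(price=101, qty=1): fills=none; bids=[-] asks=[#1:1@101]
After op 2 [order #2] market_sell(qty=2): fills=none; bids=[-] asks=[#1:1@101]
After op 3 [order #3] limit_sell(price=99, qty=3): fills=none; bids=[-] asks=[#3:3@99 #1:1@101]
After op 4 [order #4] limit_buy(price=105, qty=4): fills=#4x#3:3@99 #4x#1:1@101; bids=[-] asks=[-]
After op 5 [order #5] limit_sell(price=104, qty=10): fills=none; bids=[-] asks=[#5:10@104]

Answer: bid=- ask=101
bid=- ask=101
bid=- ask=99
bid=- ask=-
bid=- ask=104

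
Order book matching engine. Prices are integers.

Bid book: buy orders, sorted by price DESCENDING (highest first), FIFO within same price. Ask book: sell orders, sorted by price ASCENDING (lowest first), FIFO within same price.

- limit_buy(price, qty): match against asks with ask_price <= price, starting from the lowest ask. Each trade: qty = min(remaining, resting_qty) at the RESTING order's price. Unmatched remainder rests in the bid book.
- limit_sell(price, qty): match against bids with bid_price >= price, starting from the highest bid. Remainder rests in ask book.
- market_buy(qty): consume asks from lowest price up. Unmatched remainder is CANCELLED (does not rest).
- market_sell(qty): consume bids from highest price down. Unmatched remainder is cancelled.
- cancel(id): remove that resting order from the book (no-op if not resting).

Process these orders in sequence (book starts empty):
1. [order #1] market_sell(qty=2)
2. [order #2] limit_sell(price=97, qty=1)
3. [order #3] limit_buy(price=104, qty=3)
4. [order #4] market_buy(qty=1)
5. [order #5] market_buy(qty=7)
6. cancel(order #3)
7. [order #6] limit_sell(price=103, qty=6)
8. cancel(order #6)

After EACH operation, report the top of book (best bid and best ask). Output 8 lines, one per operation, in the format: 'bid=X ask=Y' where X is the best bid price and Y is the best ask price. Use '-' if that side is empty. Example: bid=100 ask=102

After op 1 [order #1] market_sell(qty=2): fills=none; bids=[-] asks=[-]
After op 2 [order #2] limit_sell(price=97, qty=1): fills=none; bids=[-] asks=[#2:1@97]
After op 3 [order #3] limit_buy(price=104, qty=3): fills=#3x#2:1@97; bids=[#3:2@104] asks=[-]
After op 4 [order #4] market_buy(qty=1): fills=none; bids=[#3:2@104] asks=[-]
After op 5 [order #5] market_buy(qty=7): fills=none; bids=[#3:2@104] asks=[-]
After op 6 cancel(order #3): fills=none; bids=[-] asks=[-]
After op 7 [order #6] limit_sell(price=103, qty=6): fills=none; bids=[-] asks=[#6:6@103]
After op 8 cancel(order #6): fills=none; bids=[-] asks=[-]

Answer: bid=- ask=-
bid=- ask=97
bid=104 ask=-
bid=104 ask=-
bid=104 ask=-
bid=- ask=-
bid=- ask=103
bid=- ask=-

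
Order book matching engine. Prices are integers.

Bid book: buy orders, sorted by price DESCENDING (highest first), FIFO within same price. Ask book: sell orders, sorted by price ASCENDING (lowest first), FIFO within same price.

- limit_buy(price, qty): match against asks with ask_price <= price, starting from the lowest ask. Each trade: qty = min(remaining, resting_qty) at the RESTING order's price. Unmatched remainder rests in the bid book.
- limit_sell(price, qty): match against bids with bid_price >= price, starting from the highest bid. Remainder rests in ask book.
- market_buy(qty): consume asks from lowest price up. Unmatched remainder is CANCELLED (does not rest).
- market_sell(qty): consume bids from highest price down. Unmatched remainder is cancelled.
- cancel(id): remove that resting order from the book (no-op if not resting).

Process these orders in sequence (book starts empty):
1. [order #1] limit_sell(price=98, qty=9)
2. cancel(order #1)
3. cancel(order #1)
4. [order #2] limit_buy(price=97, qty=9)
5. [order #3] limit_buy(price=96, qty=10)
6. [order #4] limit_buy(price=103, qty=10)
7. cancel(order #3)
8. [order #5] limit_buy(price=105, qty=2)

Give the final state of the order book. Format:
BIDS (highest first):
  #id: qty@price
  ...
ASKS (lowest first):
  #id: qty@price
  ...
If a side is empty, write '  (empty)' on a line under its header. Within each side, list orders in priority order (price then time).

Answer: BIDS (highest first):
  #5: 2@105
  #4: 10@103
  #2: 9@97
ASKS (lowest first):
  (empty)

Derivation:
After op 1 [order #1] limit_sell(price=98, qty=9): fills=none; bids=[-] asks=[#1:9@98]
After op 2 cancel(order #1): fills=none; bids=[-] asks=[-]
After op 3 cancel(order #1): fills=none; bids=[-] asks=[-]
After op 4 [order #2] limit_buy(price=97, qty=9): fills=none; bids=[#2:9@97] asks=[-]
After op 5 [order #3] limit_buy(price=96, qty=10): fills=none; bids=[#2:9@97 #3:10@96] asks=[-]
After op 6 [order #4] limit_buy(price=103, qty=10): fills=none; bids=[#4:10@103 #2:9@97 #3:10@96] asks=[-]
After op 7 cancel(order #3): fills=none; bids=[#4:10@103 #2:9@97] asks=[-]
After op 8 [order #5] limit_buy(price=105, qty=2): fills=none; bids=[#5:2@105 #4:10@103 #2:9@97] asks=[-]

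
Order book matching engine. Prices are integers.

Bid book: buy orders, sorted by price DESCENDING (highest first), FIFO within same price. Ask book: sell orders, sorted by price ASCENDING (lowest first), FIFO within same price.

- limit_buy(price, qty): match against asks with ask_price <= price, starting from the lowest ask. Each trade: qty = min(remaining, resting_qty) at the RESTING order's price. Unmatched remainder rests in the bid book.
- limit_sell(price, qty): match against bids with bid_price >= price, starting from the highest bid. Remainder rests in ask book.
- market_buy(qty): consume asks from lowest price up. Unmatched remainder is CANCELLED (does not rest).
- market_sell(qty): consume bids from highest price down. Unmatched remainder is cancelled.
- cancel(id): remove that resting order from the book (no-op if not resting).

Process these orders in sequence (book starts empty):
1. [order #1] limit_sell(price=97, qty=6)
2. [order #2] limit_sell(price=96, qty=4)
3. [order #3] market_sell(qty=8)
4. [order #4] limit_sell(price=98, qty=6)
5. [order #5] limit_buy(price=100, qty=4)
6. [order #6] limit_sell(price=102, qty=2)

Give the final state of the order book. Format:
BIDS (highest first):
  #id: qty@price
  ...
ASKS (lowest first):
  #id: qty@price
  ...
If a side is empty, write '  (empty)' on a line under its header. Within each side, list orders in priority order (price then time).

Answer: BIDS (highest first):
  (empty)
ASKS (lowest first):
  #1: 6@97
  #4: 6@98
  #6: 2@102

Derivation:
After op 1 [order #1] limit_sell(price=97, qty=6): fills=none; bids=[-] asks=[#1:6@97]
After op 2 [order #2] limit_sell(price=96, qty=4): fills=none; bids=[-] asks=[#2:4@96 #1:6@97]
After op 3 [order #3] market_sell(qty=8): fills=none; bids=[-] asks=[#2:4@96 #1:6@97]
After op 4 [order #4] limit_sell(price=98, qty=6): fills=none; bids=[-] asks=[#2:4@96 #1:6@97 #4:6@98]
After op 5 [order #5] limit_buy(price=100, qty=4): fills=#5x#2:4@96; bids=[-] asks=[#1:6@97 #4:6@98]
After op 6 [order #6] limit_sell(price=102, qty=2): fills=none; bids=[-] asks=[#1:6@97 #4:6@98 #6:2@102]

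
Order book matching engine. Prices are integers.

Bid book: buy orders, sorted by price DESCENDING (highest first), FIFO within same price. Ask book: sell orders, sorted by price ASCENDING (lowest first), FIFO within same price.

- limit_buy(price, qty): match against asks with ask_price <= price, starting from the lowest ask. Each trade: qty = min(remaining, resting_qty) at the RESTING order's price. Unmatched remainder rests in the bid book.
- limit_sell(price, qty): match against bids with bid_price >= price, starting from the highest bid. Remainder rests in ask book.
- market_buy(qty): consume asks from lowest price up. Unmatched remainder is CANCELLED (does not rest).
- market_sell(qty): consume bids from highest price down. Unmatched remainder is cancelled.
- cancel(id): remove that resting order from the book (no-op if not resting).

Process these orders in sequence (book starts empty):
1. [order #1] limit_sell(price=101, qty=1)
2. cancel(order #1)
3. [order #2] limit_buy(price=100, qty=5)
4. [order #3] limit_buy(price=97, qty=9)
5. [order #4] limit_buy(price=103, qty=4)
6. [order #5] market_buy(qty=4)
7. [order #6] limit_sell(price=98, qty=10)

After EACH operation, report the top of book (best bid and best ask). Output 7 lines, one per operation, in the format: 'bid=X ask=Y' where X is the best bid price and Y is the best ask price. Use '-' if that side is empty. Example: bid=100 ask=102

Answer: bid=- ask=101
bid=- ask=-
bid=100 ask=-
bid=100 ask=-
bid=103 ask=-
bid=103 ask=-
bid=97 ask=98

Derivation:
After op 1 [order #1] limit_sell(price=101, qty=1): fills=none; bids=[-] asks=[#1:1@101]
After op 2 cancel(order #1): fills=none; bids=[-] asks=[-]
After op 3 [order #2] limit_buy(price=100, qty=5): fills=none; bids=[#2:5@100] asks=[-]
After op 4 [order #3] limit_buy(price=97, qty=9): fills=none; bids=[#2:5@100 #3:9@97] asks=[-]
After op 5 [order #4] limit_buy(price=103, qty=4): fills=none; bids=[#4:4@103 #2:5@100 #3:9@97] asks=[-]
After op 6 [order #5] market_buy(qty=4): fills=none; bids=[#4:4@103 #2:5@100 #3:9@97] asks=[-]
After op 7 [order #6] limit_sell(price=98, qty=10): fills=#4x#6:4@103 #2x#6:5@100; bids=[#3:9@97] asks=[#6:1@98]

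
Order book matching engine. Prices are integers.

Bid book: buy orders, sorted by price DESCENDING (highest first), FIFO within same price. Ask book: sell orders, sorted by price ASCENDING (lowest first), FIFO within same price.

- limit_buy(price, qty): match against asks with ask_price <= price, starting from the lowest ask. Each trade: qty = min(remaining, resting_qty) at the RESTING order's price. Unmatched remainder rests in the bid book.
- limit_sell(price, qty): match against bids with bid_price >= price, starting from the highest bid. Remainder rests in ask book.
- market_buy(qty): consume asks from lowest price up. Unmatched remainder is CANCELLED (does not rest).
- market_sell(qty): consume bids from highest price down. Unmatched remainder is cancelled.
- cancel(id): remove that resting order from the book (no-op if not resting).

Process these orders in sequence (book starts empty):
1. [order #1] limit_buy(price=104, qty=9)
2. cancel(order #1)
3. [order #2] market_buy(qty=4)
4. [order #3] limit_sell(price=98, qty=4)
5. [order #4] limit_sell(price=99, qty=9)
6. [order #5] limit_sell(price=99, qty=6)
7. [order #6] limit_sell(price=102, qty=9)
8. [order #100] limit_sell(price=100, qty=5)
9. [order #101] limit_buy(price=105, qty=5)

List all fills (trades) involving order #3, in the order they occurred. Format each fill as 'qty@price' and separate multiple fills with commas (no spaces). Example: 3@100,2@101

After op 1 [order #1] limit_buy(price=104, qty=9): fills=none; bids=[#1:9@104] asks=[-]
After op 2 cancel(order #1): fills=none; bids=[-] asks=[-]
After op 3 [order #2] market_buy(qty=4): fills=none; bids=[-] asks=[-]
After op 4 [order #3] limit_sell(price=98, qty=4): fills=none; bids=[-] asks=[#3:4@98]
After op 5 [order #4] limit_sell(price=99, qty=9): fills=none; bids=[-] asks=[#3:4@98 #4:9@99]
After op 6 [order #5] limit_sell(price=99, qty=6): fills=none; bids=[-] asks=[#3:4@98 #4:9@99 #5:6@99]
After op 7 [order #6] limit_sell(price=102, qty=9): fills=none; bids=[-] asks=[#3:4@98 #4:9@99 #5:6@99 #6:9@102]
After op 8 [order #100] limit_sell(price=100, qty=5): fills=none; bids=[-] asks=[#3:4@98 #4:9@99 #5:6@99 #100:5@100 #6:9@102]
After op 9 [order #101] limit_buy(price=105, qty=5): fills=#101x#3:4@98 #101x#4:1@99; bids=[-] asks=[#4:8@99 #5:6@99 #100:5@100 #6:9@102]

Answer: 4@98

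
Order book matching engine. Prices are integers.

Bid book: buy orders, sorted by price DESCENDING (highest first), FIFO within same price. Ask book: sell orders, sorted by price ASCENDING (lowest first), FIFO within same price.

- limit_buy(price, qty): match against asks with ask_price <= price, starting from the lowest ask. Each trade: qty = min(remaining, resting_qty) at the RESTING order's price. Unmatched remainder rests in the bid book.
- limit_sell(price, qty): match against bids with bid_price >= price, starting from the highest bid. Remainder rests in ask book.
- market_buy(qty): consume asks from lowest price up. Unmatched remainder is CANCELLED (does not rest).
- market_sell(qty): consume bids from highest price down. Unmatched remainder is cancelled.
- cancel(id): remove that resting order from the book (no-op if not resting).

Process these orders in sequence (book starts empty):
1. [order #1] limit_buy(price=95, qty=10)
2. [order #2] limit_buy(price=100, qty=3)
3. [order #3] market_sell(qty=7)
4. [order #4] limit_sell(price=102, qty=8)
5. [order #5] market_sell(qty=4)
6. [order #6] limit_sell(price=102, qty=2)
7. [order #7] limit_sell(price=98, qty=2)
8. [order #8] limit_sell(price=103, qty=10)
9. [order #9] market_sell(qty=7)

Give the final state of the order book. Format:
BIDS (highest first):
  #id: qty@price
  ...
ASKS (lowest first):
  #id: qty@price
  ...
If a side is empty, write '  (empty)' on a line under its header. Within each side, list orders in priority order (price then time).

After op 1 [order #1] limit_buy(price=95, qty=10): fills=none; bids=[#1:10@95] asks=[-]
After op 2 [order #2] limit_buy(price=100, qty=3): fills=none; bids=[#2:3@100 #1:10@95] asks=[-]
After op 3 [order #3] market_sell(qty=7): fills=#2x#3:3@100 #1x#3:4@95; bids=[#1:6@95] asks=[-]
After op 4 [order #4] limit_sell(price=102, qty=8): fills=none; bids=[#1:6@95] asks=[#4:8@102]
After op 5 [order #5] market_sell(qty=4): fills=#1x#5:4@95; bids=[#1:2@95] asks=[#4:8@102]
After op 6 [order #6] limit_sell(price=102, qty=2): fills=none; bids=[#1:2@95] asks=[#4:8@102 #6:2@102]
After op 7 [order #7] limit_sell(price=98, qty=2): fills=none; bids=[#1:2@95] asks=[#7:2@98 #4:8@102 #6:2@102]
After op 8 [order #8] limit_sell(price=103, qty=10): fills=none; bids=[#1:2@95] asks=[#7:2@98 #4:8@102 #6:2@102 #8:10@103]
After op 9 [order #9] market_sell(qty=7): fills=#1x#9:2@95; bids=[-] asks=[#7:2@98 #4:8@102 #6:2@102 #8:10@103]

Answer: BIDS (highest first):
  (empty)
ASKS (lowest first):
  #7: 2@98
  #4: 8@102
  #6: 2@102
  #8: 10@103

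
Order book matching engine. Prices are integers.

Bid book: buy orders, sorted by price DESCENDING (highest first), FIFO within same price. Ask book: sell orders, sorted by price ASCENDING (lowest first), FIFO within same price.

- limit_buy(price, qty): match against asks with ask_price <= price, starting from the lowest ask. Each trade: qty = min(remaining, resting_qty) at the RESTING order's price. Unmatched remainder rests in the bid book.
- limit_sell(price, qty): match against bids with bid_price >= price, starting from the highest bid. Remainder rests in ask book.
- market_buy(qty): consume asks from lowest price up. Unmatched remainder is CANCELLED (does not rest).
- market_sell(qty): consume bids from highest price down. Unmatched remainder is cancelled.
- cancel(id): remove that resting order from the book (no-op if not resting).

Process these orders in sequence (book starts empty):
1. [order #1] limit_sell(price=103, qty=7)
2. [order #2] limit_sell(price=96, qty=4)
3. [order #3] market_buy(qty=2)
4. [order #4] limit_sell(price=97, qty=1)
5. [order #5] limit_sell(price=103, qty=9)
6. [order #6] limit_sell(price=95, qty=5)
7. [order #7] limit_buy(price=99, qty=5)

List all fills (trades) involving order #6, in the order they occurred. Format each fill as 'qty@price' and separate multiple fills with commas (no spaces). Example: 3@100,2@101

After op 1 [order #1] limit_sell(price=103, qty=7): fills=none; bids=[-] asks=[#1:7@103]
After op 2 [order #2] limit_sell(price=96, qty=4): fills=none; bids=[-] asks=[#2:4@96 #1:7@103]
After op 3 [order #3] market_buy(qty=2): fills=#3x#2:2@96; bids=[-] asks=[#2:2@96 #1:7@103]
After op 4 [order #4] limit_sell(price=97, qty=1): fills=none; bids=[-] asks=[#2:2@96 #4:1@97 #1:7@103]
After op 5 [order #5] limit_sell(price=103, qty=9): fills=none; bids=[-] asks=[#2:2@96 #4:1@97 #1:7@103 #5:9@103]
After op 6 [order #6] limit_sell(price=95, qty=5): fills=none; bids=[-] asks=[#6:5@95 #2:2@96 #4:1@97 #1:7@103 #5:9@103]
After op 7 [order #7] limit_buy(price=99, qty=5): fills=#7x#6:5@95; bids=[-] asks=[#2:2@96 #4:1@97 #1:7@103 #5:9@103]

Answer: 5@95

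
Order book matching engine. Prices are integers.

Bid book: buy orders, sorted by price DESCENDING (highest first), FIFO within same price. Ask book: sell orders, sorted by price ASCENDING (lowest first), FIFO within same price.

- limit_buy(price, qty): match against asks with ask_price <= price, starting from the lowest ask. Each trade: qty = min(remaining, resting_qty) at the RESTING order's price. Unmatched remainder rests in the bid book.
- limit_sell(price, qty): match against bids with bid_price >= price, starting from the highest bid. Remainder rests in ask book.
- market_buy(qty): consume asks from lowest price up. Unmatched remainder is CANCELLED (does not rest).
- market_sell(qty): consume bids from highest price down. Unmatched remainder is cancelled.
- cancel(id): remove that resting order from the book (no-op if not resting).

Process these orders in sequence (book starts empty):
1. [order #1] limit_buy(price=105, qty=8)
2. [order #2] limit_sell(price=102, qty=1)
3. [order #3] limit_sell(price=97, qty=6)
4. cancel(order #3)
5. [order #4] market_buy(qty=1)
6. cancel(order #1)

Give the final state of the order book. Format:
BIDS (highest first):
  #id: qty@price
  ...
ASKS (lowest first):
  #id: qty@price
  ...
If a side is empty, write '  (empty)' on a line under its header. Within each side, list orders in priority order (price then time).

Answer: BIDS (highest first):
  (empty)
ASKS (lowest first):
  (empty)

Derivation:
After op 1 [order #1] limit_buy(price=105, qty=8): fills=none; bids=[#1:8@105] asks=[-]
After op 2 [order #2] limit_sell(price=102, qty=1): fills=#1x#2:1@105; bids=[#1:7@105] asks=[-]
After op 3 [order #3] limit_sell(price=97, qty=6): fills=#1x#3:6@105; bids=[#1:1@105] asks=[-]
After op 4 cancel(order #3): fills=none; bids=[#1:1@105] asks=[-]
After op 5 [order #4] market_buy(qty=1): fills=none; bids=[#1:1@105] asks=[-]
After op 6 cancel(order #1): fills=none; bids=[-] asks=[-]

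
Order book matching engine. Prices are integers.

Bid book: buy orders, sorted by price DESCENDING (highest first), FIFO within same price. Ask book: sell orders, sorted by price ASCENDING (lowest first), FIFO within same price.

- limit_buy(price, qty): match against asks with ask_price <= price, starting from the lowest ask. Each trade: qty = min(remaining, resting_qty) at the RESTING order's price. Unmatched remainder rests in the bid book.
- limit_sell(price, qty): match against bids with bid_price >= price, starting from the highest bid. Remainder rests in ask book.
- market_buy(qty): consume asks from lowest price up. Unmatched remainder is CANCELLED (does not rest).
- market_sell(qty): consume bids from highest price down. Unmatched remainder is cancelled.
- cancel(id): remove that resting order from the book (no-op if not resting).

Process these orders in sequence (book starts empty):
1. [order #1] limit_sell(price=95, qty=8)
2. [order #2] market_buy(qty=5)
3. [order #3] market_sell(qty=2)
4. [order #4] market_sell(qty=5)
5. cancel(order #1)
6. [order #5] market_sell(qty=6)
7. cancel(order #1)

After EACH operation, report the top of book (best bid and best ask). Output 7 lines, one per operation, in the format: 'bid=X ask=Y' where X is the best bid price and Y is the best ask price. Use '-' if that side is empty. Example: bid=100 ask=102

After op 1 [order #1] limit_sell(price=95, qty=8): fills=none; bids=[-] asks=[#1:8@95]
After op 2 [order #2] market_buy(qty=5): fills=#2x#1:5@95; bids=[-] asks=[#1:3@95]
After op 3 [order #3] market_sell(qty=2): fills=none; bids=[-] asks=[#1:3@95]
After op 4 [order #4] market_sell(qty=5): fills=none; bids=[-] asks=[#1:3@95]
After op 5 cancel(order #1): fills=none; bids=[-] asks=[-]
After op 6 [order #5] market_sell(qty=6): fills=none; bids=[-] asks=[-]
After op 7 cancel(order #1): fills=none; bids=[-] asks=[-]

Answer: bid=- ask=95
bid=- ask=95
bid=- ask=95
bid=- ask=95
bid=- ask=-
bid=- ask=-
bid=- ask=-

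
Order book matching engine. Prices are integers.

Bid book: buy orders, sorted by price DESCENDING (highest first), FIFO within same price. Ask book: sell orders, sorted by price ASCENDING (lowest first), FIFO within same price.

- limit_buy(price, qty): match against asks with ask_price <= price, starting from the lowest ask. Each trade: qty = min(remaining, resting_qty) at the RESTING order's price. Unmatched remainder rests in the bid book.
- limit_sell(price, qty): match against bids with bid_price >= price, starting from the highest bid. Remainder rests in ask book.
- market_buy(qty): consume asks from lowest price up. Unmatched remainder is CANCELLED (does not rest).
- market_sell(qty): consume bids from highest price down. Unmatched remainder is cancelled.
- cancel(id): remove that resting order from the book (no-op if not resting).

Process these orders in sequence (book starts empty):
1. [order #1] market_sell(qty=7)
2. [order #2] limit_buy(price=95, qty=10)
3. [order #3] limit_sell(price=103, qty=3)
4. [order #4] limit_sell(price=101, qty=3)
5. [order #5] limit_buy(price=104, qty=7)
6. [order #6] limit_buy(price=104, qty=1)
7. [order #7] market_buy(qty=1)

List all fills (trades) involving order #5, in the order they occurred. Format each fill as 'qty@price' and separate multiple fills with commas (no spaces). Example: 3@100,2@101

Answer: 3@101,3@103

Derivation:
After op 1 [order #1] market_sell(qty=7): fills=none; bids=[-] asks=[-]
After op 2 [order #2] limit_buy(price=95, qty=10): fills=none; bids=[#2:10@95] asks=[-]
After op 3 [order #3] limit_sell(price=103, qty=3): fills=none; bids=[#2:10@95] asks=[#3:3@103]
After op 4 [order #4] limit_sell(price=101, qty=3): fills=none; bids=[#2:10@95] asks=[#4:3@101 #3:3@103]
After op 5 [order #5] limit_buy(price=104, qty=7): fills=#5x#4:3@101 #5x#3:3@103; bids=[#5:1@104 #2:10@95] asks=[-]
After op 6 [order #6] limit_buy(price=104, qty=1): fills=none; bids=[#5:1@104 #6:1@104 #2:10@95] asks=[-]
After op 7 [order #7] market_buy(qty=1): fills=none; bids=[#5:1@104 #6:1@104 #2:10@95] asks=[-]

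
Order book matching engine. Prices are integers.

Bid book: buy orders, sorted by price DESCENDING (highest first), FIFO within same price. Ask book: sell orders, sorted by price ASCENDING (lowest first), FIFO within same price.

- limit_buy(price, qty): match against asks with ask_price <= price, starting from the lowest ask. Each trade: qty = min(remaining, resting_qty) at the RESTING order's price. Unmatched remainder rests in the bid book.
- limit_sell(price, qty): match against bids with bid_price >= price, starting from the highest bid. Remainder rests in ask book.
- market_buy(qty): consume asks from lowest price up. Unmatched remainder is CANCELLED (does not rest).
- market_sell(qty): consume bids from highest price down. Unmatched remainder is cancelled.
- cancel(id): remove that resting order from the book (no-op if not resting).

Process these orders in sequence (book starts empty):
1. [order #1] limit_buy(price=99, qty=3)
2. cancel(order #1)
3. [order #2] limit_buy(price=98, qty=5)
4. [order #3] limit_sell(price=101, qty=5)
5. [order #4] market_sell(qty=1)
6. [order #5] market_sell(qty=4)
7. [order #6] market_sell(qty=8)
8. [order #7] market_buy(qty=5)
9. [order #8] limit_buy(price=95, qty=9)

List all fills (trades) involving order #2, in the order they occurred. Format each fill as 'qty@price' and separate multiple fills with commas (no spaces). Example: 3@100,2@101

After op 1 [order #1] limit_buy(price=99, qty=3): fills=none; bids=[#1:3@99] asks=[-]
After op 2 cancel(order #1): fills=none; bids=[-] asks=[-]
After op 3 [order #2] limit_buy(price=98, qty=5): fills=none; bids=[#2:5@98] asks=[-]
After op 4 [order #3] limit_sell(price=101, qty=5): fills=none; bids=[#2:5@98] asks=[#3:5@101]
After op 5 [order #4] market_sell(qty=1): fills=#2x#4:1@98; bids=[#2:4@98] asks=[#3:5@101]
After op 6 [order #5] market_sell(qty=4): fills=#2x#5:4@98; bids=[-] asks=[#3:5@101]
After op 7 [order #6] market_sell(qty=8): fills=none; bids=[-] asks=[#3:5@101]
After op 8 [order #7] market_buy(qty=5): fills=#7x#3:5@101; bids=[-] asks=[-]
After op 9 [order #8] limit_buy(price=95, qty=9): fills=none; bids=[#8:9@95] asks=[-]

Answer: 1@98,4@98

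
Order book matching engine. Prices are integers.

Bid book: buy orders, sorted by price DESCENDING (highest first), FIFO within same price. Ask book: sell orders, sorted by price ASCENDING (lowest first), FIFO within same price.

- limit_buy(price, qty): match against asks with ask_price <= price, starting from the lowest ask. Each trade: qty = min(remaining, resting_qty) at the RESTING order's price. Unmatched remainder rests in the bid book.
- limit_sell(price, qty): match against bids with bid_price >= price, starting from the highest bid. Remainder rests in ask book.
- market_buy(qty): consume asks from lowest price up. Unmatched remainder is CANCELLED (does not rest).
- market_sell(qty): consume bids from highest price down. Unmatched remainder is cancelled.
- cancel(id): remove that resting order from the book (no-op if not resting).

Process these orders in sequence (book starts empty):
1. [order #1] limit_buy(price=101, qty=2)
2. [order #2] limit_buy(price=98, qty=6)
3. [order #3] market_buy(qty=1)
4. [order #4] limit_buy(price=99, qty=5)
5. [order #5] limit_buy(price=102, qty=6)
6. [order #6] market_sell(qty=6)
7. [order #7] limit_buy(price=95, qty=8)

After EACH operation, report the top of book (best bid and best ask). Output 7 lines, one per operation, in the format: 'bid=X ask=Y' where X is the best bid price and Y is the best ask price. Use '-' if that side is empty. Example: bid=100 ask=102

Answer: bid=101 ask=-
bid=101 ask=-
bid=101 ask=-
bid=101 ask=-
bid=102 ask=-
bid=101 ask=-
bid=101 ask=-

Derivation:
After op 1 [order #1] limit_buy(price=101, qty=2): fills=none; bids=[#1:2@101] asks=[-]
After op 2 [order #2] limit_buy(price=98, qty=6): fills=none; bids=[#1:2@101 #2:6@98] asks=[-]
After op 3 [order #3] market_buy(qty=1): fills=none; bids=[#1:2@101 #2:6@98] asks=[-]
After op 4 [order #4] limit_buy(price=99, qty=5): fills=none; bids=[#1:2@101 #4:5@99 #2:6@98] asks=[-]
After op 5 [order #5] limit_buy(price=102, qty=6): fills=none; bids=[#5:6@102 #1:2@101 #4:5@99 #2:6@98] asks=[-]
After op 6 [order #6] market_sell(qty=6): fills=#5x#6:6@102; bids=[#1:2@101 #4:5@99 #2:6@98] asks=[-]
After op 7 [order #7] limit_buy(price=95, qty=8): fills=none; bids=[#1:2@101 #4:5@99 #2:6@98 #7:8@95] asks=[-]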